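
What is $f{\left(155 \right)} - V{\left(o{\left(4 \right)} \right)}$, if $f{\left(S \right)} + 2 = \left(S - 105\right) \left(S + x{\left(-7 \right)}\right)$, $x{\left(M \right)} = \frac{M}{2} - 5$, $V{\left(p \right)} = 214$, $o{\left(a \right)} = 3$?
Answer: $7109$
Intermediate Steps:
$x{\left(M \right)} = -5 + \frac{M}{2}$ ($x{\left(M \right)} = M \frac{1}{2} - 5 = \frac{M}{2} - 5 = -5 + \frac{M}{2}$)
$f{\left(S \right)} = -2 + \left(-105 + S\right) \left(- \frac{17}{2} + S\right)$ ($f{\left(S \right)} = -2 + \left(S - 105\right) \left(S + \left(-5 + \frac{1}{2} \left(-7\right)\right)\right) = -2 + \left(-105 + S\right) \left(S - \frac{17}{2}\right) = -2 + \left(-105 + S\right) \left(- \frac{17}{2} + S\right)$)
$f{\left(155 \right)} - V{\left(o{\left(4 \right)} \right)} = \left(\frac{1781}{2} + 155^{2} - \frac{35185}{2}\right) - 214 = \left(\frac{1781}{2} + 24025 - \frac{35185}{2}\right) - 214 = 7323 - 214 = 7109$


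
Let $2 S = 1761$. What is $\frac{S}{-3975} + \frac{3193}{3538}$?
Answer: $\frac{1596161}{2343925} \approx 0.68098$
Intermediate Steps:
$S = \frac{1761}{2}$ ($S = \frac{1}{2} \cdot 1761 = \frac{1761}{2} \approx 880.5$)
$\frac{S}{-3975} + \frac{3193}{3538} = \frac{1761}{2 \left(-3975\right)} + \frac{3193}{3538} = \frac{1761}{2} \left(- \frac{1}{3975}\right) + 3193 \cdot \frac{1}{3538} = - \frac{587}{2650} + \frac{3193}{3538} = \frac{1596161}{2343925}$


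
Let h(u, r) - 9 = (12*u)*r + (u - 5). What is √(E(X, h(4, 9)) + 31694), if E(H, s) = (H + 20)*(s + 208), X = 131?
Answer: √129542 ≈ 359.92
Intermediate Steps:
h(u, r) = 4 + u + 12*r*u (h(u, r) = 9 + ((12*u)*r + (u - 5)) = 9 + (12*r*u + (-5 + u)) = 9 + (-5 + u + 12*r*u) = 4 + u + 12*r*u)
E(H, s) = (20 + H)*(208 + s)
√(E(X, h(4, 9)) + 31694) = √((4160 + 20*(4 + 4 + 12*9*4) + 208*131 + 131*(4 + 4 + 12*9*4)) + 31694) = √((4160 + 20*(4 + 4 + 432) + 27248 + 131*(4 + 4 + 432)) + 31694) = √((4160 + 20*440 + 27248 + 131*440) + 31694) = √((4160 + 8800 + 27248 + 57640) + 31694) = √(97848 + 31694) = √129542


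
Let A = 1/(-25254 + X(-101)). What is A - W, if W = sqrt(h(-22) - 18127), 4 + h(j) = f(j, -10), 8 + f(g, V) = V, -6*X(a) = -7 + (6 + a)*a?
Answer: -1/26852 - I*sqrt(18149) ≈ -3.7241e-5 - 134.72*I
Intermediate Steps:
X(a) = 7/6 - a*(6 + a)/6 (X(a) = -(-7 + (6 + a)*a)/6 = -(-7 + a*(6 + a))/6 = 7/6 - a*(6 + a)/6)
f(g, V) = -8 + V
h(j) = -22 (h(j) = -4 + (-8 - 10) = -4 - 18 = -22)
A = -1/26852 (A = 1/(-25254 + (7/6 - 1*(-101) - 1/6*(-101)**2)) = 1/(-25254 + (7/6 + 101 - 1/6*10201)) = 1/(-25254 + (7/6 + 101 - 10201/6)) = 1/(-25254 - 1598) = 1/(-26852) = -1/26852 ≈ -3.7241e-5)
W = I*sqrt(18149) (W = sqrt(-22 - 18127) = sqrt(-18149) = I*sqrt(18149) ≈ 134.72*I)
A - W = -1/26852 - I*sqrt(18149)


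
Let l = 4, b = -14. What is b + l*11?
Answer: 30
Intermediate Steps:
b + l*11 = -14 + 4*11 = -14 + 44 = 30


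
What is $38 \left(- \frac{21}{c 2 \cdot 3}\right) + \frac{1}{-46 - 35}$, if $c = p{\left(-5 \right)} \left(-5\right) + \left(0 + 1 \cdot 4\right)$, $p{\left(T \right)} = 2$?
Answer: $\frac{3589}{162} \approx 22.154$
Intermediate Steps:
$c = -6$ ($c = 2 \left(-5\right) + \left(0 + 1 \cdot 4\right) = -10 + \left(0 + 4\right) = -10 + 4 = -6$)
$38 \left(- \frac{21}{c 2 \cdot 3}\right) + \frac{1}{-46 - 35} = 38 \left(- \frac{21}{\left(-6\right) 2 \cdot 3}\right) + \frac{1}{-46 - 35} = 38 \left(- \frac{21}{\left(-12\right) 3}\right) + \frac{1}{-81} = 38 \left(- \frac{21}{-36}\right) - \frac{1}{81} = 38 \left(\left(-21\right) \left(- \frac{1}{36}\right)\right) - \frac{1}{81} = 38 \cdot \frac{7}{12} - \frac{1}{81} = \frac{133}{6} - \frac{1}{81} = \frac{3589}{162}$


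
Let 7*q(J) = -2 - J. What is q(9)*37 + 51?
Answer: -50/7 ≈ -7.1429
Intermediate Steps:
q(J) = -2/7 - J/7 (q(J) = (-2 - J)/7 = -2/7 - J/7)
q(9)*37 + 51 = (-2/7 - ⅐*9)*37 + 51 = (-2/7 - 9/7)*37 + 51 = -11/7*37 + 51 = -407/7 + 51 = -50/7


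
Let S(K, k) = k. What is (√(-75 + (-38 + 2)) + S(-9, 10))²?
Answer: (10 + I*√111)² ≈ -11.0 + 210.71*I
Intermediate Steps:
(√(-75 + (-38 + 2)) + S(-9, 10))² = (√(-75 + (-38 + 2)) + 10)² = (√(-75 - 36) + 10)² = (√(-111) + 10)² = (I*√111 + 10)² = (10 + I*√111)²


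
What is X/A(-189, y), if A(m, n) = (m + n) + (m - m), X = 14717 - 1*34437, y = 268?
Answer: -19720/79 ≈ -249.62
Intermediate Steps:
X = -19720 (X = 14717 - 34437 = -19720)
A(m, n) = m + n (A(m, n) = (m + n) + 0 = m + n)
X/A(-189, y) = -19720/(-189 + 268) = -19720/79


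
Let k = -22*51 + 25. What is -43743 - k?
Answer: -42646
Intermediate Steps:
k = -1097 (k = -1122 + 25 = -1097)
-43743 - k = -43743 - 1*(-1097) = -43743 + 1097 = -42646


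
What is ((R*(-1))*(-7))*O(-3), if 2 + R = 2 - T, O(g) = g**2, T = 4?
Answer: -252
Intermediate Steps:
R = -4 (R = -2 + (2 - 1*4) = -2 + (2 - 4) = -2 - 2 = -4)
((R*(-1))*(-7))*O(-3) = (-4*(-1)*(-7))*(-3)**2 = (4*(-7))*9 = -28*9 = -252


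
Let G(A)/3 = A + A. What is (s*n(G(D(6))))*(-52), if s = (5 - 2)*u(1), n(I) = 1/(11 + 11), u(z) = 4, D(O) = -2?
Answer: -312/11 ≈ -28.364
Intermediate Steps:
G(A) = 6*A (G(A) = 3*(A + A) = 3*(2*A) = 6*A)
n(I) = 1/22
s = 12 (s = (5 - 2)*4 = 3*4 = 12)
(s*n(G(D(6))))*(-52) = (12*(1/22))*(-52) = (6/11)*(-52) = -312/11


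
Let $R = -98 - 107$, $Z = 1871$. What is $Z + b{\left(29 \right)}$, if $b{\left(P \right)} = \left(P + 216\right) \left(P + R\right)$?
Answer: $-41249$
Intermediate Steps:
$R = -205$
$b{\left(P \right)} = \left(-205 + P\right) \left(216 + P\right)$ ($b{\left(P \right)} = \left(P + 216\right) \left(P - 205\right) = \left(216 + P\right) \left(-205 + P\right) = \left(-205 + P\right) \left(216 + P\right)$)
$Z + b{\left(29 \right)} = 1871 + \left(-44280 + 29^{2} + 11 \cdot 29\right) = 1871 + \left(-44280 + 841 + 319\right) = 1871 - 43120 = -41249$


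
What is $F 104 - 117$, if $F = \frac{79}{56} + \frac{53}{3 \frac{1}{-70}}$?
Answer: $- \frac{2700256}{21} \approx -1.2858 \cdot 10^{5}$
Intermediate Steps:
$F = - \frac{207523}{168}$ ($F = 79 \cdot \frac{1}{56} + \frac{53}{3 \left(- \frac{1}{70}\right)} = \frac{79}{56} + \frac{53}{- \frac{3}{70}} = \frac{79}{56} + 53 \left(- \frac{70}{3}\right) = \frac{79}{56} - \frac{3710}{3} = - \frac{207523}{168} \approx -1235.3$)
$F 104 - 117 = \left(- \frac{207523}{168}\right) 104 - 117 = - \frac{2697799}{21} - 117 = - \frac{2700256}{21}$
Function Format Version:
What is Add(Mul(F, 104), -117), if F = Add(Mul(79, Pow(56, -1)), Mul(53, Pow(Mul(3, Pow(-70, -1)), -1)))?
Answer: Rational(-2700256, 21) ≈ -1.2858e+5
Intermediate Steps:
F = Rational(-207523, 168) (F = Add(Mul(79, Rational(1, 56)), Mul(53, Pow(Mul(3, Rational(-1, 70)), -1))) = Add(Rational(79, 56), Mul(53, Pow(Rational(-3, 70), -1))) = Add(Rational(79, 56), Mul(53, Rational(-70, 3))) = Add(Rational(79, 56), Rational(-3710, 3)) = Rational(-207523, 168) ≈ -1235.3)
Add(Mul(F, 104), -117) = Add(Mul(Rational(-207523, 168), 104), -117) = Add(Rational(-2697799, 21), -117) = Rational(-2700256, 21)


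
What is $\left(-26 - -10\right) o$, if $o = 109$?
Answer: $-1744$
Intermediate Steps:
$\left(-26 - -10\right) o = \left(-26 - -10\right) 109 = \left(-26 + 10\right) 109 = \left(-16\right) 109 = -1744$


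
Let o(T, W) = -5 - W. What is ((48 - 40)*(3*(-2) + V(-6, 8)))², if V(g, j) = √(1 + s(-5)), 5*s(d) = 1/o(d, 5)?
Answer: 59168/25 - 2688*√2/5 ≈ 1606.4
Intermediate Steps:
s(d) = -1/50 (s(d) = 1/(5*(-5 - 1*5)) = 1/(5*(-5 - 5)) = (⅕)/(-10) = (⅕)*(-⅒) = -1/50)
V(g, j) = 7*√2/10 (V(g, j) = √(1 - 1/50) = √(49/50) = 7*√2/10)
((48 - 40)*(3*(-2) + V(-6, 8)))² = ((48 - 40)*(3*(-2) + 7*√2/10))² = (8*(-6 + 7*√2/10))² = (-48 + 28*√2/5)²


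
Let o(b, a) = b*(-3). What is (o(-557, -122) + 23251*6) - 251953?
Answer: -110776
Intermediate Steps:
o(b, a) = -3*b
(o(-557, -122) + 23251*6) - 251953 = (-3*(-557) + 23251*6) - 251953 = (1671 + 139506) - 251953 = 141177 - 251953 = -110776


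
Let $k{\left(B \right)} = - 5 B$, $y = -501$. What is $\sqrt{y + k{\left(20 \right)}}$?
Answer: $i \sqrt{601} \approx 24.515 i$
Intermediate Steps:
$\sqrt{y + k{\left(20 \right)}} = \sqrt{-501 - 100} = \sqrt{-601} = i \sqrt{601}$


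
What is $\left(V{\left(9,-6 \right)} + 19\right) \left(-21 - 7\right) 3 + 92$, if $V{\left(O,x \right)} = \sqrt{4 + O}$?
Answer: $-1504 - 84 \sqrt{13} \approx -1806.9$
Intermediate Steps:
$\left(V{\left(9,-6 \right)} + 19\right) \left(-21 - 7\right) 3 + 92 = \left(\sqrt{4 + 9} + 19\right) \left(-21 - 7\right) 3 + 92 = \left(\sqrt{13} + 19\right) \left(-28\right) 3 + 92 = \left(19 + \sqrt{13}\right) \left(-28\right) 3 + 92 = \left(-532 - 28 \sqrt{13}\right) 3 + 92 = \left(-1596 - 84 \sqrt{13}\right) + 92 = -1504 - 84 \sqrt{13}$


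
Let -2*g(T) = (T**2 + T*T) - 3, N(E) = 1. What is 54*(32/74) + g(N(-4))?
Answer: 1765/74 ≈ 23.851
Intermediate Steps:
g(T) = 3/2 - T**2 (g(T) = -((T**2 + T*T) - 3)/2 = -((T**2 + T**2) - 3)/2 = -(2*T**2 - 3)/2 = -(-3 + 2*T**2)/2 = 3/2 - T**2)
54*(32/74) + g(N(-4)) = 54*(32/74) + (3/2 - 1*1**2) = 54*(32*(1/74)) + (3/2 - 1*1) = 54*(16/37) + (3/2 - 1) = 864/37 + 1/2 = 1765/74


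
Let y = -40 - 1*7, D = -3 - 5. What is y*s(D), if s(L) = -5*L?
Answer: -1880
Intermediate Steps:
D = -8
y = -47 (y = -40 - 7 = -47)
y*s(D) = -(-235)*(-8) = -47*40 = -1880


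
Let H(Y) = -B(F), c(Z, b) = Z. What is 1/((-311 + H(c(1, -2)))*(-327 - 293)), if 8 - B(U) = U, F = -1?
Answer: 1/198400 ≈ 5.0403e-6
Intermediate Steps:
B(U) = 8 - U
H(Y) = -9 (H(Y) = -(8 - 1*(-1)) = -(8 + 1) = -1*9 = -9)
1/((-311 + H(c(1, -2)))*(-327 - 293)) = 1/((-311 - 9)*(-327 - 293)) = 1/(-320*(-620)) = 1/198400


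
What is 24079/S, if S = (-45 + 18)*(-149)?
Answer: 24079/4023 ≈ 5.9853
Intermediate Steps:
S = 4023 (S = -27*(-149) = 4023)
24079/S = 24079/4023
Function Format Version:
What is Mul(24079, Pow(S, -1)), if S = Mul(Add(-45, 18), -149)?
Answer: Rational(24079, 4023) ≈ 5.9853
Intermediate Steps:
S = 4023 (S = Mul(-27, -149) = 4023)
Mul(24079, Pow(S, -1)) = Mul(24079, Pow(4023, -1)) = Mul(24079, Rational(1, 4023)) = Rational(24079, 4023)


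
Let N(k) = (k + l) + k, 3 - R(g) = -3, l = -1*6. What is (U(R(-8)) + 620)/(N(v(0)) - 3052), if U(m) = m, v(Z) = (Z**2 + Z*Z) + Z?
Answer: -313/1529 ≈ -0.20471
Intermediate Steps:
l = -6
v(Z) = Z + 2*Z**2 (v(Z) = (Z**2 + Z**2) + Z = 2*Z**2 + Z = Z + 2*Z**2)
R(g) = 6 (R(g) = 3 - 1*(-3) = 3 + 3 = 6)
N(k) = -6 + 2*k (N(k) = (k - 6) + k = (-6 + k) + k = -6 + 2*k)
(U(R(-8)) + 620)/(N(v(0)) - 3052) = (6 + 620)/((-6 + 2*(0*(1 + 2*0))) - 3052) = 626/((-6 + 2*(0*(1 + 0))) - 3052) = 626/((-6 + 2*(0*1)) - 3052) = 626/((-6 + 2*0) - 3052) = 626/((-6 + 0) - 3052) = 626/(-6 - 3052) = 626/(-3058) = 626*(-1/3058) = -313/1529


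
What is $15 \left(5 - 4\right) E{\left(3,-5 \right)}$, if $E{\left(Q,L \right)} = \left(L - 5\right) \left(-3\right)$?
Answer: $450$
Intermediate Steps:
$E{\left(Q,L \right)} = 15 - 3 L$ ($E{\left(Q,L \right)} = \left(-5 + L\right) \left(-3\right) = 15 - 3 L$)
$15 \left(5 - 4\right) E{\left(3,-5 \right)} = 15 \left(5 - 4\right) \left(15 - -15\right) = 15 \cdot 1 \left(15 + 15\right) = 15 \cdot 30 = 450$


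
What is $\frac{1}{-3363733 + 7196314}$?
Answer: $\frac{1}{3832581} \approx 2.6092 \cdot 10^{-7}$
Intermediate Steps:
$\frac{1}{-3363733 + 7196314} = \frac{1}{3832581}$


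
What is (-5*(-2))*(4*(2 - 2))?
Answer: 0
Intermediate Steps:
(-5*(-2))*(4*(2 - 2)) = 10*(4*0) = 10*0 = 0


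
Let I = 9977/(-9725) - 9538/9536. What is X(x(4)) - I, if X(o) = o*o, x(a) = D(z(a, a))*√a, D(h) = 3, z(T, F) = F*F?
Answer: 1763225661/46368800 ≈ 38.026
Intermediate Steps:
z(T, F) = F²
I = -93948861/46368800 (I = 9977*(-1/9725) - 9538*1/9536 = -9977/9725 - 4769/4768 = -93948861/46368800 ≈ -2.0261)
x(a) = 3*√a
X(o) = o²
X(x(4)) - I = (3*√4)² - 1*(-93948861/46368800) = (3*2)² + 93948861/46368800 = 6² + 93948861/46368800 = 36 + 93948861/46368800 = 1763225661/46368800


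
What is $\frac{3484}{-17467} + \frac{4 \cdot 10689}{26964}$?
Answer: $\frac{7772339}{5606907} \approx 1.3862$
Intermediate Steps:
$\frac{3484}{-17467} + \frac{4 \cdot 10689}{26964} = 3484 \left(- \frac{1}{17467}\right) + 42756 \cdot \frac{1}{26964} = - \frac{3484}{17467} + \frac{509}{321} = \frac{7772339}{5606907}$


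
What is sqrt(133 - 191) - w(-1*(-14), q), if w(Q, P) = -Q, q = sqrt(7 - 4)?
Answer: 14 + I*sqrt(58) ≈ 14.0 + 7.6158*I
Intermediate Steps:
q = sqrt(3) ≈ 1.7320
sqrt(133 - 191) - w(-1*(-14), q) = sqrt(133 - 191) - (-1)*(-1*(-14)) = sqrt(-58) - (-1)*14 = I*sqrt(58) - 1*(-14) = I*sqrt(58) + 14 = 14 + I*sqrt(58)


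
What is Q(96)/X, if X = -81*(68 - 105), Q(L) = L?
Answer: 32/999 ≈ 0.032032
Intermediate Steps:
X = 2997 (X = -81*(-37) = 2997)
Q(96)/X = 96/2997 = 96*(1/2997) = 32/999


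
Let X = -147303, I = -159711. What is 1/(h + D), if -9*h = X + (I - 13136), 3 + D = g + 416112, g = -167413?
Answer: 9/2558414 ≈ 3.5178e-6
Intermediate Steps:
D = 248696 (D = -3 + (-167413 + 416112) = -3 + 248699 = 248696)
h = 320150/9 (h = -(-147303 + (-159711 - 13136))/9 = -(-147303 - 172847)/9 = -⅑*(-320150) = 320150/9 ≈ 35572.)
1/(h + D) = 1/(320150/9 + 248696) = 1/(2558414/9) = 9/2558414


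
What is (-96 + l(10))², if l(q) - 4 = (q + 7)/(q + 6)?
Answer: 2117025/256 ≈ 8269.6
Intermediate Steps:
l(q) = 4 + (7 + q)/(6 + q) (l(q) = 4 + (q + 7)/(q + 6) = 4 + (7 + q)/(6 + q))
(-96 + l(10))² = (-96 + (31 + 5*10)/(6 + 10))² = (-96 + (31 + 50)/16)² = (-96 + (1/16)*81)² = (-96 + 81/16)² = (-1455/16)² = 2117025/256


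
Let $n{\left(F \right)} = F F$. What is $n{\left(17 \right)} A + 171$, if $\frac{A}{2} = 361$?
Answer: $208829$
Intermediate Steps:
$n{\left(F \right)} = F^{2}$
$A = 722$ ($A = 2 \cdot 361 = 722$)
$n{\left(17 \right)} A + 171 = 17^{2} \cdot 722 + 171 = 289 \cdot 722 + 171 = 208658 + 171 = 208829$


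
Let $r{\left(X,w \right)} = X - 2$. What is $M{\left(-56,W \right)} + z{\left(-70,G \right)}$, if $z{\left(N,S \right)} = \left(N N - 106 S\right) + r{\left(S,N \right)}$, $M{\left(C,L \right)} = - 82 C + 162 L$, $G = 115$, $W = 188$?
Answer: $27871$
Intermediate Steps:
$r{\left(X,w \right)} = -2 + X$ ($r{\left(X,w \right)} = X - 2 = -2 + X$)
$z{\left(N,S \right)} = -2 + N^{2} - 105 S$ ($z{\left(N,S \right)} = \left(N N - 106 S\right) + \left(-2 + S\right) = \left(N^{2} - 106 S\right) + \left(-2 + S\right) = -2 + N^{2} - 105 S$)
$M{\left(-56,W \right)} + z{\left(-70,G \right)} = \left(\left(-82\right) \left(-56\right) + 162 \cdot 188\right) - \left(12077 - 4900\right) = \left(4592 + 30456\right) - 7177 = 35048 - 7177 = 27871$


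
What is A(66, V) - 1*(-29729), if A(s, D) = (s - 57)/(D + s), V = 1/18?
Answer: 35347943/1189 ≈ 29729.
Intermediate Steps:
V = 1/18 ≈ 0.055556
A(s, D) = (-57 + s)/(D + s)
A(66, V) - 1*(-29729) = (-57 + 66)/(1/18 + 66) - 1*(-29729) = 9/(1189/18) + 29729 = (18/1189)*9 + 29729 = 162/1189 + 29729 = 35347943/1189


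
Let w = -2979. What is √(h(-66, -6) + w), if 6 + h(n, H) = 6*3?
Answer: I*√2967 ≈ 54.47*I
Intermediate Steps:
h(n, H) = 12 (h(n, H) = -6 + 6*3 = -6 + 18 = 12)
√(h(-66, -6) + w) = √(12 - 2979) = √(-2967) = I*√2967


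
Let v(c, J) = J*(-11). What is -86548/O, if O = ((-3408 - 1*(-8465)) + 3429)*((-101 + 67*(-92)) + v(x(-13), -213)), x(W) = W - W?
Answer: 21637/8320523 ≈ 0.0026004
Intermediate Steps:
x(W) = 0
v(c, J) = -11*J
O = -33282092 (O = ((-3408 - 1*(-8465)) + 3429)*((-101 + 67*(-92)) - 11*(-213)) = ((-3408 + 8465) + 3429)*((-101 - 6164) + 2343) = (5057 + 3429)*(-6265 + 2343) = 8486*(-3922) = -33282092)
-86548/O = -86548/(-33282092) = -86548*(-1/33282092) = 21637/8320523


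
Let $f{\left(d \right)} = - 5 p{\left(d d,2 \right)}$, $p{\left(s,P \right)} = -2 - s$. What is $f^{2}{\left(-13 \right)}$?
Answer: $731025$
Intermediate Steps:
$f{\left(d \right)} = 10 + 5 d^{2}$ ($f{\left(d \right)} = - 5 \left(-2 - d d\right) = - 5 \left(-2 - d^{2}\right) = 10 + 5 d^{2}$)
$f^{2}{\left(-13 \right)} = \left(10 + 5 \left(-13\right)^{2}\right)^{2} = \left(10 + 5 \cdot 169\right)^{2} = \left(10 + 845\right)^{2} = 855^{2} = 731025$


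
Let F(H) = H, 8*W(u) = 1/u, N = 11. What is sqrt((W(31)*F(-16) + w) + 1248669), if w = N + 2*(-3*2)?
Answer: sqrt(1199969886)/31 ≈ 1117.4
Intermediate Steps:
W(u) = 1/(8*u)
w = -1 (w = 11 + 2*(-3*2) = 11 + 2*(-6) = 11 - 12 = -1)
sqrt((W(31)*F(-16) + w) + 1248669) = sqrt((((1/8)/31)*(-16) - 1) + 1248669) = sqrt((((1/8)*(1/31))*(-16) - 1) + 1248669) = sqrt(((1/248)*(-16) - 1) + 1248669) = sqrt((-2/31 - 1) + 1248669) = sqrt(-33/31 + 1248669) = sqrt(38708706/31) = sqrt(1199969886)/31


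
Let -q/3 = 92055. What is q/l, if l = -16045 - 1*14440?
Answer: 55233/6097 ≈ 9.0591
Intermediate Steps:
q = -276165 (q = -3*92055 = -276165)
l = -30485 (l = -16045 - 14440 = -30485)
q/l = -276165/(-30485) = -276165*(-1/30485) = 55233/6097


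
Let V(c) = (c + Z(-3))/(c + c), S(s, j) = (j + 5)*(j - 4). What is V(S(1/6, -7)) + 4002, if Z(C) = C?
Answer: 176107/44 ≈ 4002.4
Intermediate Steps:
S(s, j) = (-4 + j)*(5 + j) (S(s, j) = (5 + j)*(-4 + j) = (-4 + j)*(5 + j))
V(c) = (-3 + c)/(2*c) (V(c) = (c - 3)/(c + c) = (-3 + c)/((2*c)) = (-3 + c)*(1/(2*c)) = (-3 + c)/(2*c))
V(S(1/6, -7)) + 4002 = (-3 + (-20 - 7 + (-7)**2))/(2*(-20 - 7 + (-7)**2)) + 4002 = (-3 + (-20 - 7 + 49))/(2*(-20 - 7 + 49)) + 4002 = (1/2)*(-3 + 22)/22 + 4002 = (1/2)*(1/22)*19 + 4002 = 19/44 + 4002 = 176107/44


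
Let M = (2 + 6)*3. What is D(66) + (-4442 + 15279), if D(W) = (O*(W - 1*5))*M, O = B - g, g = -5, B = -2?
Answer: 15229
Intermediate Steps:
O = 3 (O = -2 - 1*(-5) = -2 + 5 = 3)
M = 24 (M = 8*3 = 24)
D(W) = -360 + 72*W (D(W) = (3*(W - 1*5))*24 = (3*(W - 5))*24 = (3*(-5 + W))*24 = (-15 + 3*W)*24 = -360 + 72*W)
D(66) + (-4442 + 15279) = (-360 + 72*66) + (-4442 + 15279) = (-360 + 4752) + 10837 = 4392 + 10837 = 15229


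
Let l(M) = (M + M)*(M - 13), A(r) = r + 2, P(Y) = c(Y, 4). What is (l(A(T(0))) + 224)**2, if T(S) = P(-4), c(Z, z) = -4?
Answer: 80656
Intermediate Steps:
P(Y) = -4
T(S) = -4
A(r) = 2 + r
l(M) = 2*M*(-13 + M) (l(M) = (2*M)*(-13 + M) = 2*M*(-13 + M))
(l(A(T(0))) + 224)**2 = (2*(2 - 4)*(-13 + (2 - 4)) + 224)**2 = (2*(-2)*(-13 - 2) + 224)**2 = (2*(-2)*(-15) + 224)**2 = (60 + 224)**2 = 284**2 = 80656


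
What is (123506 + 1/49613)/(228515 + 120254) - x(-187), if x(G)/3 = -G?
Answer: -9701122755538/17303476397 ≈ -560.65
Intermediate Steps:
x(G) = -3*G (x(G) = 3*(-G) = -3*G)
(123506 + 1/49613)/(228515 + 120254) - x(-187) = (123506 + 1/49613)/(228515 + 120254) - (-3)*(-187) = (123506 + 1/49613)/348769 - 1*561 = (6127503179/49613)*(1/348769) - 561 = 6127503179/17303476397 - 561 = -9701122755538/17303476397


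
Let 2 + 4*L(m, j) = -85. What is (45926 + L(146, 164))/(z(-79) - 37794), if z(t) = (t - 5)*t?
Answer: -183617/124632 ≈ -1.4733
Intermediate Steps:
L(m, j) = -87/4 (L(m, j) = -½ + (¼)*(-85) = -½ - 85/4 = -87/4)
z(t) = t*(-5 + t) (z(t) = (-5 + t)*t = t*(-5 + t))
(45926 + L(146, 164))/(z(-79) - 37794) = (45926 - 87/4)/(-79*(-5 - 79) - 37794) = 183617/(4*(-79*(-84) - 37794)) = 183617/(4*(6636 - 37794)) = (183617/4)/(-31158) = (183617/4)*(-1/31158) = -183617/124632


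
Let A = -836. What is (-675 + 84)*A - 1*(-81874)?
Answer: 575950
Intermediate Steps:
(-675 + 84)*A - 1*(-81874) = (-675 + 84)*(-836) - 1*(-81874) = -591*(-836) + 81874 = 494076 + 81874 = 575950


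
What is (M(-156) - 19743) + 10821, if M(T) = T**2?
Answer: 15414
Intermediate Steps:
(M(-156) - 19743) + 10821 = ((-156)**2 - 19743) + 10821 = (24336 - 19743) + 10821 = 4593 + 10821 = 15414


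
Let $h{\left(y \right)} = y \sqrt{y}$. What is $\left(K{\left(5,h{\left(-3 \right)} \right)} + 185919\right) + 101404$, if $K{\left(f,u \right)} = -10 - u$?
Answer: $287313 + 3 i \sqrt{3} \approx 2.8731 \cdot 10^{5} + 5.1962 i$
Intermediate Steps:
$h{\left(y \right)} = y^{\frac{3}{2}}$
$\left(K{\left(5,h{\left(-3 \right)} \right)} + 185919\right) + 101404 = \left(\left(-10 - \left(-3\right)^{\frac{3}{2}}\right) + 185919\right) + 101404 = \left(\left(-10 - - 3 i \sqrt{3}\right) + 185919\right) + 101404 = \left(\left(-10 + 3 i \sqrt{3}\right) + 185919\right) + 101404 = \left(185909 + 3 i \sqrt{3}\right) + 101404 = 287313 + 3 i \sqrt{3}$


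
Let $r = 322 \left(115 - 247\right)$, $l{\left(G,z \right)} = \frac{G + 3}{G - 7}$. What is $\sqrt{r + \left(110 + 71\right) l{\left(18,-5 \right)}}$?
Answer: $\frac{3 i \sqrt{566797}}{11} \approx 205.33 i$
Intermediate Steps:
$l{\left(G,z \right)} = \frac{3 + G}{-7 + G}$
$r = -42504$ ($r = 322 \left(-132\right) = -42504$)
$\sqrt{r + \left(110 + 71\right) l{\left(18,-5 \right)}} = \sqrt{-42504 + \left(110 + 71\right) \frac{3 + 18}{-7 + 18}} = \sqrt{-42504 + 181 \cdot \frac{1}{11} \cdot 21} = \sqrt{-42504 + 181 \cdot \frac{21}{11}} = \sqrt{-42504 + \frac{3801}{11}} = \sqrt{- \frac{463743}{11}} = \frac{3 i \sqrt{566797}}{11}$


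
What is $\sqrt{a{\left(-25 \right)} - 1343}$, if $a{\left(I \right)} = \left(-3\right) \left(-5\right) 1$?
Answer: $4 i \sqrt{83} \approx 36.442 i$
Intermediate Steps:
$a{\left(I \right)} = 15$ ($a{\left(I \right)} = 15 \cdot 1 = 15$)
$\sqrt{a{\left(-25 \right)} - 1343} = \sqrt{15 - 1343} = \sqrt{-1328} = 4 i \sqrt{83}$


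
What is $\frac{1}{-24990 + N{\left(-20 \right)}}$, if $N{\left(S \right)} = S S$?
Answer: $- \frac{1}{24590} \approx -4.0667 \cdot 10^{-5}$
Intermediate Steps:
$N{\left(S \right)} = S^{2}$
$\frac{1}{-24990 + N{\left(-20 \right)}} = \frac{1}{-24990 + \left(-20\right)^{2}} = \frac{1}{-24990 + 400} = \frac{1}{-24590} = - \frac{1}{24590}$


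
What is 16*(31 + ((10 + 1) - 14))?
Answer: 448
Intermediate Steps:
16*(31 + ((10 + 1) - 14)) = 16*(31 + (11 - 14)) = 16*(31 - 3) = 16*28 = 448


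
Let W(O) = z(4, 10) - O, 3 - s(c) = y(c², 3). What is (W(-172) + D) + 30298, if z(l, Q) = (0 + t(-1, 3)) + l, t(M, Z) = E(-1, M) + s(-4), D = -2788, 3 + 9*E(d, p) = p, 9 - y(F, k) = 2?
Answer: 249134/9 ≈ 27682.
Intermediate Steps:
y(F, k) = 7 (y(F, k) = 9 - 1*2 = 9 - 2 = 7)
E(d, p) = -⅓ + p/9
s(c) = -4 (s(c) = 3 - 1*7 = 3 - 7 = -4)
t(M, Z) = -13/3 + M/9 (t(M, Z) = (-⅓ + M/9) - 4 = -13/3 + M/9)
z(l, Q) = -40/9 + l (z(l, Q) = (0 + (-13/3 + (⅑)*(-1))) + l = (0 + (-13/3 - ⅑)) + l = (0 - 40/9) + l = -40/9 + l)
W(O) = -4/9 - O (W(O) = (-40/9 + 4) - O = -4/9 - O)
(W(-172) + D) + 30298 = ((-4/9 - 1*(-172)) - 2788) + 30298 = ((-4/9 + 172) - 2788) + 30298 = (1544/9 - 2788) + 30298 = -23548/9 + 30298 = 249134/9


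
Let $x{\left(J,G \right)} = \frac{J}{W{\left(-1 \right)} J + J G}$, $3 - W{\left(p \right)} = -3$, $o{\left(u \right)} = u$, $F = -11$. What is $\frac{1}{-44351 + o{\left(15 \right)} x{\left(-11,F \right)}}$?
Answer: $- \frac{1}{44354} \approx -2.2546 \cdot 10^{-5}$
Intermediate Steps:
$W{\left(p \right)} = 6$ ($W{\left(p \right)} = 3 - -3 = 3 + 3 = 6$)
$x{\left(J,G \right)} = \frac{J}{6 J + G J}$ ($x{\left(J,G \right)} = \frac{J}{6 J + J G} = \frac{J}{6 J + G J}$)
$\frac{1}{-44351 + o{\left(15 \right)} x{\left(-11,F \right)}} = \frac{1}{-44351 + \frac{15}{6 - 11}} = \frac{1}{-44351 + \frac{15}{-5}} = \frac{1}{-44351 + 15 \left(- \frac{1}{5}\right)} = \frac{1}{-44351 - 3} = \frac{1}{-44354} = - \frac{1}{44354}$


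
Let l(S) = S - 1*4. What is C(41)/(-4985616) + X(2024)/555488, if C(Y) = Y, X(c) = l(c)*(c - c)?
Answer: -41/4985616 ≈ -8.2237e-6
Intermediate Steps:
l(S) = -4 + S (l(S) = S - 4 = -4 + S)
X(c) = 0 (X(c) = (-4 + c)*(c - c) = (-4 + c)*0 = 0)
C(41)/(-4985616) + X(2024)/555488 = 41/(-4985616) + 0/555488 = 41*(-1/4985616) + 0*(1/555488) = -41/4985616 + 0 = -41/4985616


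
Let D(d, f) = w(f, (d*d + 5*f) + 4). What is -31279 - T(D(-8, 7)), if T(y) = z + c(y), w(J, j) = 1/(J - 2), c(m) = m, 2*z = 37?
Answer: -312977/10 ≈ -31298.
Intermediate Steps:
z = 37/2 (z = (1/2)*37 = 37/2 ≈ 18.500)
w(J, j) = 1/(-2 + J)
D(d, f) = 1/(-2 + f)
T(y) = 37/2 + y
-31279 - T(D(-8, 7)) = -31279 - (37/2 + 1/(-2 + 7)) = -31279 - (37/2 + 1/5) = -31279 - 1*187/10 = -31279 - 187/10 = -312977/10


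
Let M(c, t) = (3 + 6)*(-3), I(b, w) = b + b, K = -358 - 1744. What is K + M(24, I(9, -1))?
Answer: -2129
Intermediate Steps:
K = -2102
I(b, w) = 2*b
M(c, t) = -27 (M(c, t) = 9*(-3) = -27)
K + M(24, I(9, -1)) = -2102 - 27 = -2129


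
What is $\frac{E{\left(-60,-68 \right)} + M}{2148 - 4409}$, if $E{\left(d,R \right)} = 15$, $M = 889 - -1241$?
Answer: $- \frac{2145}{2261} \approx -0.9487$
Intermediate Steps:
$M = 2130$ ($M = 889 + 1241 = 2130$)
$\frac{E{\left(-60,-68 \right)} + M}{2148 - 4409} = \frac{15 + 2130}{2148 - 4409} = \frac{2145}{-2261} = 2145 \left(- \frac{1}{2261}\right) = - \frac{2145}{2261}$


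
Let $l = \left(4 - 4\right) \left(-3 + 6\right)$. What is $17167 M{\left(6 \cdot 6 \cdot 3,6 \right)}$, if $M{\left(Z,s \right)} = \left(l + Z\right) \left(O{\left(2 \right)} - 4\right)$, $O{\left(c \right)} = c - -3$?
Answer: $1854036$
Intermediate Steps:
$l = 0$ ($l = 0 \cdot 3 = 0$)
$O{\left(c \right)} = 3 + c$ ($O{\left(c \right)} = c + 3 = 3 + c$)
$M{\left(Z,s \right)} = Z$ ($M{\left(Z,s \right)} = \left(0 + Z\right) \left(\left(3 + 2\right) - 4\right) = Z \left(5 - 4\right) = Z 1 = Z$)
$17167 M{\left(6 \cdot 6 \cdot 3,6 \right)} = 17167 \cdot 6 \cdot 6 \cdot 3 = 17167 \cdot 36 \cdot 3 = 17167 \cdot 108 = 1854036$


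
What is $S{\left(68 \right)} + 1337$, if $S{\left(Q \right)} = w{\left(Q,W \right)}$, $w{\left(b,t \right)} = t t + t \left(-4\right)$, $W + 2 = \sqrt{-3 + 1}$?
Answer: $1347 - 8 i \sqrt{2} \approx 1347.0 - 11.314 i$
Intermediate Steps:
$W = -2 + i \sqrt{2}$ ($W = -2 + \sqrt{-3 + 1} = -2 + \sqrt{-2} = -2 + i \sqrt{2} \approx -2.0 + 1.4142 i$)
$w{\left(b,t \right)} = t^{2} - 4 t$
$S{\left(Q \right)} = \left(-6 + i \sqrt{2}\right) \left(-2 + i \sqrt{2}\right)$ ($S{\left(Q \right)} = \left(-2 + i \sqrt{2}\right) \left(-4 - \left(2 - i \sqrt{2}\right)\right) = \left(-2 + i \sqrt{2}\right) \left(-6 + i \sqrt{2}\right) = \left(-6 + i \sqrt{2}\right) \left(-2 + i \sqrt{2}\right)$)
$S{\left(68 \right)} + 1337 = \left(10 - 8 i \sqrt{2}\right) + 1337 = 1347 - 8 i \sqrt{2}$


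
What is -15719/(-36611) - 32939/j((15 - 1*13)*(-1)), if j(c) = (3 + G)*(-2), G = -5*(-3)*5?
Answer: 1208381893/5711316 ≈ 211.58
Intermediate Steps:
G = 75 (G = 15*5 = 75)
j(c) = -156 (j(c) = (3 + 75)*(-2) = 78*(-2) = -156)
-15719/(-36611) - 32939/j((15 - 1*13)*(-1)) = -15719/(-36611) - 32939/(-156) = -15719*(-1/36611) - 32939*(-1/156) = 15719/36611 + 32939/156 = 1208381893/5711316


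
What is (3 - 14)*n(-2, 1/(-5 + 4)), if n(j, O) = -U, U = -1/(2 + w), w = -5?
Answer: 11/3 ≈ 3.6667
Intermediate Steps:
U = 1/3 (U = -1/(2 - 5) = -1/(-3) = -1*(-1/3) = 1/3 ≈ 0.33333)
n(j, O) = -1/3 (n(j, O) = -1*1/3 = -1/3)
(3 - 14)*n(-2, 1/(-5 + 4)) = (3 - 14)*(-1/3) = -11*(-1/3) = 11/3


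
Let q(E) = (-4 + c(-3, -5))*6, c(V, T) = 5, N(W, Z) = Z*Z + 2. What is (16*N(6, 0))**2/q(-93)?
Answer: 512/3 ≈ 170.67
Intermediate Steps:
N(W, Z) = 2 + Z**2 (N(W, Z) = Z**2 + 2 = 2 + Z**2)
q(E) = 6 (q(E) = (-4 + 5)*6 = 1*6 = 6)
(16*N(6, 0))**2/q(-93) = (16*(2 + 0**2))**2/6 = (16*(2 + 0))**2*(1/6) = (16*2)**2*(1/6) = 32**2*(1/6) = 1024*(1/6) = 512/3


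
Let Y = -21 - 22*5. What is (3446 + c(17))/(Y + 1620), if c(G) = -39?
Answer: 3407/1489 ≈ 2.2881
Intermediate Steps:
Y = -131 (Y = -21 - 110 = -131)
(3446 + c(17))/(Y + 1620) = (3446 - 39)/(-131 + 1620) = 3407/1489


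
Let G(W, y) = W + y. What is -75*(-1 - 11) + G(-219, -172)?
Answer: 509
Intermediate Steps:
-75*(-1 - 11) + G(-219, -172) = -75*(-1 - 11) + (-219 - 172) = -75*(-12) - 391 = 900 - 391 = 509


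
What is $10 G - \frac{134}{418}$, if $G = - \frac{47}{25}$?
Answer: $- \frac{19981}{1045} \approx -19.121$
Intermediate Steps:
$G = - \frac{47}{25}$ ($G = \left(-47\right) \frac{1}{25} = - \frac{47}{25} \approx -1.88$)
$10 G - \frac{134}{418} = 10 \left(- \frac{47}{25}\right) - \frac{134}{418} = - \frac{94}{5} - 134 \cdot \frac{1}{418} = - \frac{94}{5} - \frac{67}{209} = - \frac{19981}{1045}$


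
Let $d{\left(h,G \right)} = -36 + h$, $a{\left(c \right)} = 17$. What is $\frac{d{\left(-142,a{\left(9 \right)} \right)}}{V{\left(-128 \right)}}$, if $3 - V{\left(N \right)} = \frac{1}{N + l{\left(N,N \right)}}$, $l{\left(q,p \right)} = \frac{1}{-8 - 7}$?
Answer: $- \frac{170969}{2889} \approx -59.179$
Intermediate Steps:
$l{\left(q,p \right)} = - \frac{1}{15}$ ($l{\left(q,p \right)} = \frac{1}{-15} = - \frac{1}{15}$)
$V{\left(N \right)} = 3 - \frac{1}{- \frac{1}{15} + N}$ ($V{\left(N \right)} = 3 - \frac{1}{N - \frac{1}{15}} = 3 - \frac{1}{- \frac{1}{15} + N}$)
$\frac{d{\left(-142,a{\left(9 \right)} \right)}}{V{\left(-128 \right)}} = \frac{-36 - 142}{9 \frac{1}{-1 + 15 \left(-128\right)} \left(-2 + 5 \left(-128\right)\right)} = - \frac{178}{9 \frac{1}{-1 - 1920} \left(-2 - 640\right)} = - \frac{178}{9 \frac{1}{-1921} \left(-642\right)} = - \frac{178}{9 \left(- \frac{1}{1921}\right) \left(-642\right)} = - \frac{178}{\frac{5778}{1921}} = \left(-178\right) \frac{1921}{5778} = - \frac{170969}{2889}$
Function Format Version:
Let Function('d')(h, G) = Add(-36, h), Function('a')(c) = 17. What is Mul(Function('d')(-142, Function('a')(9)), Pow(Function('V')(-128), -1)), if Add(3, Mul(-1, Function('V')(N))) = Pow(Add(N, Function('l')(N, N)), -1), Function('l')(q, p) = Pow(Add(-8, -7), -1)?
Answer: Rational(-170969, 2889) ≈ -59.179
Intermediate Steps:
Function('l')(q, p) = Rational(-1, 15) (Function('l')(q, p) = Pow(-15, -1) = Rational(-1, 15))
Function('V')(N) = Add(3, Mul(-1, Pow(Add(Rational(-1, 15), N), -1))) (Function('V')(N) = Add(3, Mul(-1, Pow(Add(N, Rational(-1, 15)), -1))) = Add(3, Mul(-1, Pow(Add(Rational(-1, 15), N), -1))))
Mul(Function('d')(-142, Function('a')(9)), Pow(Function('V')(-128), -1)) = Mul(Add(-36, -142), Pow(Mul(9, Pow(Add(-1, Mul(15, -128)), -1), Add(-2, Mul(5, -128))), -1)) = Mul(-178, Pow(Mul(9, Pow(Add(-1, -1920), -1), Add(-2, -640)), -1)) = Mul(-178, Pow(Mul(9, Pow(-1921, -1), -642), -1)) = Mul(-178, Pow(Mul(9, Rational(-1, 1921), -642), -1)) = Mul(-178, Pow(Rational(5778, 1921), -1)) = Mul(-178, Rational(1921, 5778)) = Rational(-170969, 2889)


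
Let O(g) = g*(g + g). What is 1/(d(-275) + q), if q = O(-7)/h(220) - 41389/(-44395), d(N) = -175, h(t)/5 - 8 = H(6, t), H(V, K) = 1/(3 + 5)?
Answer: -17075/2931016 ≈ -0.0058256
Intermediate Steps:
H(V, K) = ⅛ (H(V, K) = 1/8 = ⅛)
h(t) = 325/8 (h(t) = 40 + 5*(⅛) = 40 + 5/8 = 325/8)
O(g) = 2*g² (O(g) = g*(2*g) = 2*g²)
q = 57109/17075 (q = (2*(-7)²)/(325/8) - 41389/(-44395) = (2*49)*(8/325) - 41389*(-1/44395) = 98*(8/325) + 41389/44395 = 784/325 + 41389/44395 = 57109/17075 ≈ 3.3446)
1/(d(-275) + q) = 1/(-175 + 57109/17075) = 1/(-2931016/17075) = -17075/2931016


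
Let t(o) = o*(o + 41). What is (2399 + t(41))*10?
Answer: 57610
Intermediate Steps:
t(o) = o*(41 + o)
(2399 + t(41))*10 = (2399 + 41*(41 + 41))*10 = (2399 + 41*82)*10 = (2399 + 3362)*10 = 5761*10 = 57610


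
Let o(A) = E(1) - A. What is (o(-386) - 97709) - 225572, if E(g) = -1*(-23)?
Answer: -322872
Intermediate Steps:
E(g) = 23
o(A) = 23 - A
(o(-386) - 97709) - 225572 = ((23 - 1*(-386)) - 97709) - 225572 = ((23 + 386) - 97709) - 225572 = (409 - 97709) - 225572 = -97300 - 225572 = -322872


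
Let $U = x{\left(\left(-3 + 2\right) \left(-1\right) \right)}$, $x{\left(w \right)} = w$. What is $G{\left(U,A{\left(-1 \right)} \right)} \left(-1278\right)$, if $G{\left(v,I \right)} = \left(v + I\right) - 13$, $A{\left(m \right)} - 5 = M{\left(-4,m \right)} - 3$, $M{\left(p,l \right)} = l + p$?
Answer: $19170$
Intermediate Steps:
$A{\left(m \right)} = -2 + m$ ($A{\left(m \right)} = 5 + \left(\left(m - 4\right) - 3\right) = 5 + \left(\left(-4 + m\right) - 3\right) = 5 + \left(-7 + m\right) = -2 + m$)
$U = 1$ ($U = \left(-3 + 2\right) \left(-1\right) = \left(-1\right) \left(-1\right) = 1$)
$G{\left(v,I \right)} = -13 + I + v$ ($G{\left(v,I \right)} = \left(I + v\right) - 13 = -13 + I + v$)
$G{\left(U,A{\left(-1 \right)} \right)} \left(-1278\right) = \left(-13 - 3 + 1\right) \left(-1278\right) = \left(-15\right) \left(-1278\right) = 19170$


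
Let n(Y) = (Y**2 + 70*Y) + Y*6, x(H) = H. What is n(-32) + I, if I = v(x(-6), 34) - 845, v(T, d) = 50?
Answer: -2203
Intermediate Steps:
n(Y) = Y**2 + 76*Y (n(Y) = (Y**2 + 70*Y) + 6*Y = Y**2 + 76*Y)
I = -795 (I = 50 - 845 = -795)
n(-32) + I = -32*(76 - 32) - 795 = -32*44 - 795 = -1408 - 795 = -2203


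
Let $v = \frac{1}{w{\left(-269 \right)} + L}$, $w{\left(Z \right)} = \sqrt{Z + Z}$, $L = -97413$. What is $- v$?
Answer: $\frac{97413}{9489293107} + \frac{i \sqrt{538}}{9489293107} \approx 1.0266 \cdot 10^{-5} + 2.4443 \cdot 10^{-9} i$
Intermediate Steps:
$w{\left(Z \right)} = \sqrt{2} \sqrt{Z}$ ($w{\left(Z \right)} = \sqrt{2 Z} = \sqrt{2} \sqrt{Z}$)
$v = \frac{1}{-97413 + i \sqrt{538}}$ ($v = \frac{1}{\sqrt{2} \sqrt{-269} - 97413} = \frac{1}{\sqrt{2} i \sqrt{269} - 97413} = \frac{1}{i \sqrt{538} - 97413} = \frac{1}{-97413 + i \sqrt{538}} \approx -1.0266 \cdot 10^{-5} - 2.44 \cdot 10^{-9} i$)
$- v = - (- \frac{97413}{9489293107} - \frac{i \sqrt{538}}{9489293107}) = \frac{97413}{9489293107} + \frac{i \sqrt{538}}{9489293107}$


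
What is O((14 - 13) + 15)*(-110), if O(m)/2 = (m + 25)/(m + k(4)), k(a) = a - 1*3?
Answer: -9020/17 ≈ -530.59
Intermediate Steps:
k(a) = -3 + a (k(a) = a - 3 = -3 + a)
O(m) = 2*(25 + m)/(1 + m) (O(m) = 2*((m + 25)/(m + (-3 + 4))) = 2*((25 + m)/(m + 1)) = 2*((25 + m)/(1 + m)) = 2*(25 + m)/(1 + m))
O((14 - 13) + 15)*(-110) = (2*(25 + ((14 - 13) + 15))/(1 + ((14 - 13) + 15)))*(-110) = (2*(25 + (1 + 15))/(1 + (1 + 15)))*(-110) = (2*(25 + 16)/(1 + 16))*(-110) = (2*41/17)*(-110) = (2*(1/17)*41)*(-110) = (82/17)*(-110) = -9020/17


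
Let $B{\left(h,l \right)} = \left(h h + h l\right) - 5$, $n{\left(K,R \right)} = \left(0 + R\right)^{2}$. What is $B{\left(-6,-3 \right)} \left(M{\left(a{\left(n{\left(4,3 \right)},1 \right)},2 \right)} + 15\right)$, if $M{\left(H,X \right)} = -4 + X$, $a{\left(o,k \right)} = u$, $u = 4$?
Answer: $637$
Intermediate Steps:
$n{\left(K,R \right)} = R^{2}$
$a{\left(o,k \right)} = 4$
$B{\left(h,l \right)} = -5 + h^{2} + h l$ ($B{\left(h,l \right)} = \left(h^{2} + h l\right) - 5 = -5 + h^{2} + h l$)
$B{\left(-6,-3 \right)} \left(M{\left(a{\left(n{\left(4,3 \right)},1 \right)},2 \right)} + 15\right) = \left(-5 + \left(-6\right)^{2} - -18\right) \left(\left(-4 + 2\right) + 15\right) = \left(-5 + 36 + 18\right) \left(-2 + 15\right) = 49 \cdot 13 = 637$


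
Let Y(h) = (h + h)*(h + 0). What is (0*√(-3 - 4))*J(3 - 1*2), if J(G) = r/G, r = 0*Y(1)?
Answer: 0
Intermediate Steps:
Y(h) = 2*h² (Y(h) = (2*h)*h = 2*h²)
r = 0 (r = 0*(2*1²) = 0*(2*1) = 0*2 = 0)
J(G) = 0 (J(G) = 0/G = 0)
(0*√(-3 - 4))*J(3 - 1*2) = (0*√(-3 - 4))*0 = (0*√(-7))*0 = (0*(I*√7))*0 = 0*0 = 0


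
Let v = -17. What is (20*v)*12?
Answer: -4080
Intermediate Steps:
(20*v)*12 = (20*(-17))*12 = -340*12 = -4080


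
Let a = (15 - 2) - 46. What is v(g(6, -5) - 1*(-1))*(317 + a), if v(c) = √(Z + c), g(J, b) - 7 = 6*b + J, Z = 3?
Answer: 284*I*√13 ≈ 1024.0*I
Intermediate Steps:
g(J, b) = 7 + J + 6*b (g(J, b) = 7 + (6*b + J) = 7 + (J + 6*b) = 7 + J + 6*b)
a = -33 (a = 13 - 46 = -33)
v(c) = √(3 + c)
v(g(6, -5) - 1*(-1))*(317 + a) = √(3 + ((7 + 6 + 6*(-5)) - 1*(-1)))*(317 - 33) = √(3 + ((7 + 6 - 30) + 1))*284 = √(3 + (-17 + 1))*284 = √(3 - 16)*284 = √(-13)*284 = (I*√13)*284 = 284*I*√13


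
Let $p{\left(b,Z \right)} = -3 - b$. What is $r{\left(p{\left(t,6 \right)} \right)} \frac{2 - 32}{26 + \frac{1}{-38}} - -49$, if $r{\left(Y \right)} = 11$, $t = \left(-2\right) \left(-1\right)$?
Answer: $\frac{11941}{329} \approx 36.295$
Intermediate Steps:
$t = 2$
$r{\left(p{\left(t,6 \right)} \right)} \frac{2 - 32}{26 + \frac{1}{-38}} - -49 = 11 \frac{2 - 32}{26 + \frac{1}{-38}} - -49 = 11 \left(- \frac{30}{26 - \frac{1}{38}}\right) + \left(-20 + 69\right) = 11 \left(- \frac{30}{\frac{987}{38}}\right) + 49 = 11 \left(\left(-30\right) \frac{38}{987}\right) + 49 = 11 \left(- \frac{380}{329}\right) + 49 = - \frac{4180}{329} + 49 = \frac{11941}{329}$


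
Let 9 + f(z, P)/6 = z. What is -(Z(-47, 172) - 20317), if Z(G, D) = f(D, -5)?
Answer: 19339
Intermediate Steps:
f(z, P) = -54 + 6*z
Z(G, D) = -54 + 6*D
-(Z(-47, 172) - 20317) = -((-54 + 6*172) - 20317) = -((-54 + 1032) - 20317) = -(978 - 20317) = -1*(-19339) = 19339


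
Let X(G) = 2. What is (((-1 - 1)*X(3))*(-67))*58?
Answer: 15544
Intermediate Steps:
(((-1 - 1)*X(3))*(-67))*58 = (((-1 - 1)*2)*(-67))*58 = (-2*2*(-67))*58 = -4*(-67)*58 = 268*58 = 15544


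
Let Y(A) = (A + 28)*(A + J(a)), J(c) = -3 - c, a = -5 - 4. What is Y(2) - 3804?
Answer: -3564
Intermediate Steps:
a = -9
Y(A) = (6 + A)*(28 + A) (Y(A) = (A + 28)*(A + (-3 - 1*(-9))) = (28 + A)*(A + (-3 + 9)) = (28 + A)*(A + 6) = (28 + A)*(6 + A) = (6 + A)*(28 + A))
Y(2) - 3804 = (168 + 2² + 34*2) - 3804 = (168 + 4 + 68) - 3804 = 240 - 3804 = -3564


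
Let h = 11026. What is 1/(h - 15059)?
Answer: -1/4033 ≈ -0.00024795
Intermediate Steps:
1/(h - 15059) = 1/(11026 - 15059) = 1/(-4033) = -1/4033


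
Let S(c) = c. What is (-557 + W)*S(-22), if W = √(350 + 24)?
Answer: 12254 - 22*√374 ≈ 11829.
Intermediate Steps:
W = √374 ≈ 19.339
(-557 + W)*S(-22) = (-557 + √374)*(-22) = 12254 - 22*√374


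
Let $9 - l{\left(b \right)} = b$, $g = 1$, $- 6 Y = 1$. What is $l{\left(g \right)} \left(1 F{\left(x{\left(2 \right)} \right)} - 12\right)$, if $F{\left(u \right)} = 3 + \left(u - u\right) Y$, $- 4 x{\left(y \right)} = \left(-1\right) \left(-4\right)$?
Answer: $-72$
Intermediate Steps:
$Y = - \frac{1}{6}$ ($Y = \left(- \frac{1}{6}\right) 1 = - \frac{1}{6} \approx -0.16667$)
$x{\left(y \right)} = -1$ ($x{\left(y \right)} = - \frac{\left(-1\right) \left(-4\right)}{4} = \left(- \frac{1}{4}\right) 4 = -1$)
$F{\left(u \right)} = 3$ ($F{\left(u \right)} = 3 + \left(u - u\right) \left(- \frac{1}{6}\right) = 3 + 0 \left(- \frac{1}{6}\right) = 3 + 0 = 3$)
$l{\left(b \right)} = 9 - b$
$l{\left(g \right)} \left(1 F{\left(x{\left(2 \right)} \right)} - 12\right) = \left(9 - 1\right) \left(1 \cdot 3 - 12\right) = \left(9 - 1\right) \left(3 - 12\right) = 8 \left(-9\right) = -72$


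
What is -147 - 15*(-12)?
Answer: 33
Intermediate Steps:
-147 - 15*(-12) = -147 + 180 = 33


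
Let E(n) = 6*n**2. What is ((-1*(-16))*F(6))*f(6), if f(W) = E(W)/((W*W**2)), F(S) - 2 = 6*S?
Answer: 608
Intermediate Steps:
F(S) = 2 + 6*S
f(W) = 6/W (f(W) = (6*W**2)/((W*W**2)) = (6*W**2)/(W**3) = (6*W**2)/W**3 = 6/W)
((-1*(-16))*F(6))*f(6) = ((-1*(-16))*(2 + 6*6))*(6/6) = (16*(2 + 36))*(6*(1/6)) = (16*38)*1 = 608*1 = 608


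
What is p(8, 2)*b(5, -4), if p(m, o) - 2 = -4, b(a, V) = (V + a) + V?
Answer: 6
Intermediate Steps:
b(a, V) = a + 2*V
p(m, o) = -2 (p(m, o) = 2 - 4 = -2)
p(8, 2)*b(5, -4) = -2*(5 + 2*(-4)) = -2*(5 - 8) = -2*(-3) = 6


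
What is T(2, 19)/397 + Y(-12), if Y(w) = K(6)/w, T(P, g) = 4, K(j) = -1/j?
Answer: 685/28584 ≈ 0.023964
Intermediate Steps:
Y(w) = -1/(6*w) (Y(w) = (-1/6)/w = (-1*⅙)/w = -1/(6*w))
T(2, 19)/397 + Y(-12) = 4/397 - ⅙/(-12) = 4*(1/397) - ⅙*(-1/12) = 4/397 + 1/72 = 685/28584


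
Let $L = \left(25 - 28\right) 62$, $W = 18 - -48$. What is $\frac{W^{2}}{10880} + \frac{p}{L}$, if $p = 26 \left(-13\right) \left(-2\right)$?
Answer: $- \frac{818083}{252960} \approx -3.234$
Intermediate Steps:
$W = 66$ ($W = 18 + 48 = 66$)
$p = 676$ ($p = \left(-338\right) \left(-2\right) = 676$)
$L = -186$ ($L = \left(-3\right) 62 = -186$)
$\frac{W^{2}}{10880} + \frac{p}{L} = \frac{66^{2}}{10880} + \frac{676}{-186} = 4356 \cdot \frac{1}{10880} + 676 \left(- \frac{1}{186}\right) = \frac{1089}{2720} - \frac{338}{93} = - \frac{818083}{252960}$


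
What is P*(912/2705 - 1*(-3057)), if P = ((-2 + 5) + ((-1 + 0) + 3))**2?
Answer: 41350485/541 ≈ 76433.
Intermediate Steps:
P = 25 (P = (3 + (-1 + 3))**2 = (3 + 2)**2 = 5**2 = 25)
P*(912/2705 - 1*(-3057)) = 25*(912/2705 - 1*(-3057)) = 25*(912*(1/2705) + 3057) = 25*(912/2705 + 3057) = 25*(8270097/2705) = 41350485/541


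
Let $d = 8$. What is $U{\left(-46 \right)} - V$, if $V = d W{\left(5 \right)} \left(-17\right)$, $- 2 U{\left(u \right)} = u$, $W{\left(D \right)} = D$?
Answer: $703$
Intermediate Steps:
$U{\left(u \right)} = - \frac{u}{2}$
$V = -680$ ($V = 8 \cdot 5 \left(-17\right) = 40 \left(-17\right) = -680$)
$U{\left(-46 \right)} - V = \left(- \frac{1}{2}\right) \left(-46\right) - -680 = 23 + 680 = 703$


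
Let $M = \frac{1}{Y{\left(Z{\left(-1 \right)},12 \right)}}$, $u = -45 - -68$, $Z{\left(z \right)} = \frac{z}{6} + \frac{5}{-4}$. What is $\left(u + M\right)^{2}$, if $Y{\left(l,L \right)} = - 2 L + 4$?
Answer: $\frac{210681}{400} \approx 526.7$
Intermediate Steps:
$Z{\left(z \right)} = - \frac{5}{4} + \frac{z}{6}$ ($Z{\left(z \right)} = z \frac{1}{6} + 5 \left(- \frac{1}{4}\right) = \frac{z}{6} - \frac{5}{4} = - \frac{5}{4} + \frac{z}{6}$)
$Y{\left(l,L \right)} = 4 - 2 L$
$u = 23$ ($u = -45 + 68 = 23$)
$M = - \frac{1}{20}$ ($M = \frac{1}{4 - 24} = \frac{1}{-20} = - \frac{1}{20} \approx -0.05$)
$\left(u + M\right)^{2} = \left(23 - \frac{1}{20}\right)^{2} = \left(\frac{459}{20}\right)^{2} = \frac{210681}{400}$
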